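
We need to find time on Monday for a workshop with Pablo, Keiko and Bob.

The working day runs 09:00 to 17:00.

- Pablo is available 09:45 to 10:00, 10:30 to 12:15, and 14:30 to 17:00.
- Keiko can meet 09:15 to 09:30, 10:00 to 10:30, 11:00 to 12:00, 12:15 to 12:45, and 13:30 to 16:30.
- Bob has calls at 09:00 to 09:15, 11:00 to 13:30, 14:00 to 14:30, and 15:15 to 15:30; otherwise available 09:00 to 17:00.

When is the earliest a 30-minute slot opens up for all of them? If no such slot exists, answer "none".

Bob free within 09:00–17:00: 09:15–11:00, 13:30–14:00, 14:30–15:15, 15:30–17:00.
Pablo ∩ Keiko: 11:00–12:00, 14:30–16:30.
Pablo ∩ Keiko ∩ Bob: 14:30–15:15, 15:30–16:30.
Windows ≥ 30 min: 14:30–15:15, 15:30–16:30.
Earliest such window starts at 14:30.

14:30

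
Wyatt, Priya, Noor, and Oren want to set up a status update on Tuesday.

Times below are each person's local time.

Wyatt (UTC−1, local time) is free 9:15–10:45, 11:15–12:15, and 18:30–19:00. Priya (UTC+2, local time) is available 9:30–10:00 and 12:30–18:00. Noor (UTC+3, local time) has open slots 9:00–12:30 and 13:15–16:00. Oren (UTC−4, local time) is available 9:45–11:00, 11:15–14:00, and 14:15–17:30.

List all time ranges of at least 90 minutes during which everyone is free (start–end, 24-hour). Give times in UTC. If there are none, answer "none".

none

Wyatt → UTC: 10:15–11:45, 12:15–13:15, 19:30–20:00.
Priya → UTC: 07:30–08:00, 10:30–16:00.
Noor → UTC: 06:00–09:30, 10:15–13:00.
Oren → UTC: 13:45–15:00, 15:15–18:00, 18:15–21:30.
Wyatt ∩ Priya: 10:30–11:45, 12:15–13:15.
Wyatt ∩ Priya ∩ Noor: 10:30–11:45, 12:15–13:00.
Wyatt ∩ Priya ∩ Noor ∩ Oren: (none).
Windows ≥ 90 min: (none).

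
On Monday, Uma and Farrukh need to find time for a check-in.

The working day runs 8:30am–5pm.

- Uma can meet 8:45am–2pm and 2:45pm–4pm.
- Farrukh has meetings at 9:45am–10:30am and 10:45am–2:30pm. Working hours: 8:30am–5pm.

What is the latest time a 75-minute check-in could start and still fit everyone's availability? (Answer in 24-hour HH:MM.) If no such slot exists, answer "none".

14:45

Farrukh free within 08:30–17:00: 08:30–09:45, 10:30–10:45, 14:30–17:00.
Uma ∩ Farrukh: 08:45–09:45, 10:30–10:45, 14:45–16:00.
Windows ≥ 75 min: 14:45–16:00.
Latest start in the last window 14:45–16:00 is 16:00 − 75 min = 14:45.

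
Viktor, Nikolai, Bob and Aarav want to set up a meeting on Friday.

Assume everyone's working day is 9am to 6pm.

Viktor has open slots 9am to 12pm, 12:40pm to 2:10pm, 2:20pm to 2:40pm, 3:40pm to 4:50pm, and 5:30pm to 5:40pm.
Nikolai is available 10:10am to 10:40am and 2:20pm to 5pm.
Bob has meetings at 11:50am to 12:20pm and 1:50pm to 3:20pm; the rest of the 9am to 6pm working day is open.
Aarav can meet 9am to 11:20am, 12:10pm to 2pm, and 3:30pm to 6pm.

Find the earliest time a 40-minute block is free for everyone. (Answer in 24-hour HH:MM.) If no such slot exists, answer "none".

15:40

Bob free within 09:00–18:00: 09:00–11:50, 12:20–13:50, 15:20–18:00.
Viktor ∩ Nikolai: 10:10–10:40, 14:20–14:40, 15:40–16:50.
Viktor ∩ Nikolai ∩ Bob: 10:10–10:40, 15:40–16:50.
Viktor ∩ Nikolai ∩ Bob ∩ Aarav: 10:10–10:40, 15:40–16:50.
Windows ≥ 40 min: 15:40–16:50.
Earliest such window starts at 15:40.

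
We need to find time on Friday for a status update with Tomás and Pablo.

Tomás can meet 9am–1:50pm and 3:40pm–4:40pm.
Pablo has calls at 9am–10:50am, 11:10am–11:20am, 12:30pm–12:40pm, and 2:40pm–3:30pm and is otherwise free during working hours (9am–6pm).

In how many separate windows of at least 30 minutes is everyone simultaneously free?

3

Pablo free within 09:00–18:00: 10:50–11:10, 11:20–12:30, 12:40–14:40, 15:30–18:00.
Tomás ∩ Pablo: 10:50–11:10, 11:20–12:30, 12:40–13:50, 15:40–16:40.
Windows ≥ 30 min: 11:20–12:30, 12:40–13:50, 15:40–16:40.
That's 3 windows.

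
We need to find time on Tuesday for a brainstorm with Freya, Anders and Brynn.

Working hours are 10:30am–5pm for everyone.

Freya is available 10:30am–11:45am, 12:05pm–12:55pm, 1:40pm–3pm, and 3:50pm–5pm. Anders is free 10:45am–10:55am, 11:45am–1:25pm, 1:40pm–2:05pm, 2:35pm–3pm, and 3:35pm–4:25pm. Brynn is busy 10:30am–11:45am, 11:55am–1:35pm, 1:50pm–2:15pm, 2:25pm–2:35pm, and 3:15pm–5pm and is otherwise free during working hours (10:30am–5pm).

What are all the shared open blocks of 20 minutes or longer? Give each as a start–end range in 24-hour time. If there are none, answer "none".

14:35–15:00

Brynn free within 10:30–17:00: 11:45–11:55, 13:35–13:50, 14:15–14:25, 14:35–15:15.
Freya ∩ Anders: 10:45–10:55, 12:05–12:55, 13:40–14:05, 14:35–15:00, 15:50–16:25.
Freya ∩ Anders ∩ Brynn: 13:40–13:50, 14:35–15:00.
Windows ≥ 20 min: 14:35–15:00.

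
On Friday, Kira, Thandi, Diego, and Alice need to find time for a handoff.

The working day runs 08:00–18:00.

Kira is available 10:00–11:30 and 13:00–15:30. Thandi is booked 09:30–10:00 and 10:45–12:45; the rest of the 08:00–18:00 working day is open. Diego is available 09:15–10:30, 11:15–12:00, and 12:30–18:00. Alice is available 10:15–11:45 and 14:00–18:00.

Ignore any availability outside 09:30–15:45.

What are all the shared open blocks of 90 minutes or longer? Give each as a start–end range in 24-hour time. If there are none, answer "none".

Thandi free within 08:00–18:00: 08:00–09:30, 10:00–10:45, 12:45–18:00.
Kira ∩ Thandi: 10:00–10:45, 13:00–15:30.
Kira ∩ Thandi ∩ Diego: 10:00–10:30, 13:00–15:30.
Kira ∩ Thandi ∩ Diego ∩ Alice: 10:15–10:30, 14:00–15:30.
Restricted to 09:30–15:45: 10:15–10:30, 14:00–15:30.
Windows ≥ 90 min: 14:00–15:30.

14:00–15:30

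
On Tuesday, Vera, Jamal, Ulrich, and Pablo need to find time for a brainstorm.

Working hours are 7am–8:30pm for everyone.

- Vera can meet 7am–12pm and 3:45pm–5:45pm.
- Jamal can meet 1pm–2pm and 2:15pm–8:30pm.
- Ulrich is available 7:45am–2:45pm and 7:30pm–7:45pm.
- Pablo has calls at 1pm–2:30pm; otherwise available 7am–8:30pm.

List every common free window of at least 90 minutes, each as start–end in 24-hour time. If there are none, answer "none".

none

Pablo free within 07:00–20:30: 07:00–13:00, 14:30–20:30.
Vera ∩ Jamal: 15:45–17:45.
Vera ∩ Jamal ∩ Ulrich: (none).
Vera ∩ Jamal ∩ Ulrich ∩ Pablo: (none).
Windows ≥ 90 min: (none).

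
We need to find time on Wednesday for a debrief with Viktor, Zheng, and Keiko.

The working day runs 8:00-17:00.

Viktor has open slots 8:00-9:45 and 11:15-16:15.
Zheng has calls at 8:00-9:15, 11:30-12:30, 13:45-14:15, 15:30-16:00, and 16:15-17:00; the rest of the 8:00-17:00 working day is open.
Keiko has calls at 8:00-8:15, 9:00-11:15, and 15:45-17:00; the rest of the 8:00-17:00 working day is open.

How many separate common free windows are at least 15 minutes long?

Zheng free within 08:00–17:00: 09:15–11:30, 12:30–13:45, 14:15–15:30, 16:00–16:15.
Keiko free within 08:00–17:00: 08:15–09:00, 11:15–15:45.
Viktor ∩ Zheng: 09:15–09:45, 11:15–11:30, 12:30–13:45, 14:15–15:30, 16:00–16:15.
Viktor ∩ Zheng ∩ Keiko: 11:15–11:30, 12:30–13:45, 14:15–15:30.
Windows ≥ 15 min: 11:15–11:30, 12:30–13:45, 14:15–15:30.
That's 3 windows.

3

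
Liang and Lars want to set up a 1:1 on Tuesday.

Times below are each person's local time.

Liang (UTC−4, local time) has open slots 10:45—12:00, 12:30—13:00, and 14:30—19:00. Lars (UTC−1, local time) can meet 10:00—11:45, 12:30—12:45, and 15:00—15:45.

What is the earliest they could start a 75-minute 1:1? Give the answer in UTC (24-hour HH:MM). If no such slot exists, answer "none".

none

Liang → UTC: 14:45–16:00, 16:30–17:00, 18:30–23:00.
Lars → UTC: 11:00–12:45, 13:30–13:45, 16:00–16:45.
Liang ∩ Lars: 16:30–16:45.
Windows ≥ 75 min: (none).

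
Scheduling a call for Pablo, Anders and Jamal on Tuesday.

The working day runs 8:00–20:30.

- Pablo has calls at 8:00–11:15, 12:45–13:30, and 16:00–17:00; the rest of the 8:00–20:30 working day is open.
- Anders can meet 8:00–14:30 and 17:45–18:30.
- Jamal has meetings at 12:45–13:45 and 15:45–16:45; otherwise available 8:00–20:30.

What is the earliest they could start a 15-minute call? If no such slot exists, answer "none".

11:15

Pablo free within 08:00–20:30: 11:15–12:45, 13:30–16:00, 17:00–20:30.
Jamal free within 08:00–20:30: 08:00–12:45, 13:45–15:45, 16:45–20:30.
Pablo ∩ Anders: 11:15–12:45, 13:30–14:30, 17:45–18:30.
Pablo ∩ Anders ∩ Jamal: 11:15–12:45, 13:45–14:30, 17:45–18:30.
Windows ≥ 15 min: 11:15–12:45, 13:45–14:30, 17:45–18:30.
Earliest such window starts at 11:15.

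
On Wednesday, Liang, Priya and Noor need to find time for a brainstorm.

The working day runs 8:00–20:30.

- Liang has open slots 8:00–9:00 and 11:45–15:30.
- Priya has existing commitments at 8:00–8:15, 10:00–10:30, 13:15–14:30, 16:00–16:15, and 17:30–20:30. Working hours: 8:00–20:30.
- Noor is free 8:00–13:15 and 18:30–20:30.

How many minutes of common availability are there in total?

Priya free within 08:00–20:30: 08:15–10:00, 10:30–13:15, 14:30–16:00, 16:15–17:30.
Liang ∩ Priya: 08:15–09:00, 11:45–13:15, 14:30–15:30.
Liang ∩ Priya ∩ Noor: 08:15–09:00, 11:45–13:15.
Total common minutes: 45 + 90 = 135.

135 minutes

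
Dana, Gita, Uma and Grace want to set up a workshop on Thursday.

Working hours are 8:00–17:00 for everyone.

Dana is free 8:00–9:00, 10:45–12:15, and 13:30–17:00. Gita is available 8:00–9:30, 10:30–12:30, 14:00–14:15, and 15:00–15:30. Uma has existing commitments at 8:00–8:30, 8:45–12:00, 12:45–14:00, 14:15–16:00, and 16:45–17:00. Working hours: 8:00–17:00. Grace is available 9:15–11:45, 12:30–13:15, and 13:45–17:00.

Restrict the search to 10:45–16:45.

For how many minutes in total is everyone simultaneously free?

15 minutes

Uma free within 08:00–17:00: 08:30–08:45, 12:00–12:45, 14:00–14:15, 16:00–16:45.
Dana ∩ Gita: 08:00–09:00, 10:45–12:15, 14:00–14:15, 15:00–15:30.
Dana ∩ Gita ∩ Uma: 08:30–08:45, 12:00–12:15, 14:00–14:15.
Dana ∩ Gita ∩ Uma ∩ Grace: 14:00–14:15.
Restricted to 10:45–16:45: 14:00–14:15.
Total common minutes: 15.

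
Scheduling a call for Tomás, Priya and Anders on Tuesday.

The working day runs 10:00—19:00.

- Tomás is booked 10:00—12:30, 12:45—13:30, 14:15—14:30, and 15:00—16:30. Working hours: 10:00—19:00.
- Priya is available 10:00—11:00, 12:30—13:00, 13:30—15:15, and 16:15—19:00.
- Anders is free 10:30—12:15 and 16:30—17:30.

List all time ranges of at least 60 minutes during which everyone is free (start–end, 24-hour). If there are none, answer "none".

16:30–17:30

Tomás free within 10:00–19:00: 12:30–12:45, 13:30–14:15, 14:30–15:00, 16:30–19:00.
Tomás ∩ Priya: 12:30–12:45, 13:30–14:15, 14:30–15:00, 16:30–19:00.
Tomás ∩ Priya ∩ Anders: 16:30–17:30.
Windows ≥ 60 min: 16:30–17:30.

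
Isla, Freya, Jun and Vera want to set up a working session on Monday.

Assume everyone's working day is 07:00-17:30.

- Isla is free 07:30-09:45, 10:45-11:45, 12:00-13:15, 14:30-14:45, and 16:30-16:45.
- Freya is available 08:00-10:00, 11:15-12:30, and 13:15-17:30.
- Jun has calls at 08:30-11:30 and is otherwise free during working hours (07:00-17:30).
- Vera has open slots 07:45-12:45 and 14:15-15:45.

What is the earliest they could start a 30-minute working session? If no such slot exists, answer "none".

Jun free within 07:00–17:30: 07:00–08:30, 11:30–17:30.
Isla ∩ Freya: 08:00–09:45, 11:15–11:45, 12:00–12:30, 14:30–14:45, 16:30–16:45.
Isla ∩ Freya ∩ Jun: 08:00–08:30, 11:30–11:45, 12:00–12:30, 14:30–14:45, 16:30–16:45.
Isla ∩ Freya ∩ Jun ∩ Vera: 08:00–08:30, 11:30–11:45, 12:00–12:30, 14:30–14:45.
Windows ≥ 30 min: 08:00–08:30, 12:00–12:30.
Earliest such window starts at 08:00.

08:00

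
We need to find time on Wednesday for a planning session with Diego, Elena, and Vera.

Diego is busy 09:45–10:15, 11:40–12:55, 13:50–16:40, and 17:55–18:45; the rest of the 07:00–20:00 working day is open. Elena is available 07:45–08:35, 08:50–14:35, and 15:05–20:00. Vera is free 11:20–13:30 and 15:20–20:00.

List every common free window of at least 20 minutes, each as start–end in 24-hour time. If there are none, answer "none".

Diego free within 07:00–20:00: 07:00–09:45, 10:15–11:40, 12:55–13:50, 16:40–17:55, 18:45–20:00.
Diego ∩ Elena: 07:45–08:35, 08:50–09:45, 10:15–11:40, 12:55–13:50, 16:40–17:55, 18:45–20:00.
Diego ∩ Elena ∩ Vera: 11:20–11:40, 12:55–13:30, 16:40–17:55, 18:45–20:00.
Windows ≥ 20 min: 11:20–11:40, 12:55–13:30, 16:40–17:55, 18:45–20:00.

11:20–11:40, 12:55–13:30, 16:40–17:55, 18:45–20:00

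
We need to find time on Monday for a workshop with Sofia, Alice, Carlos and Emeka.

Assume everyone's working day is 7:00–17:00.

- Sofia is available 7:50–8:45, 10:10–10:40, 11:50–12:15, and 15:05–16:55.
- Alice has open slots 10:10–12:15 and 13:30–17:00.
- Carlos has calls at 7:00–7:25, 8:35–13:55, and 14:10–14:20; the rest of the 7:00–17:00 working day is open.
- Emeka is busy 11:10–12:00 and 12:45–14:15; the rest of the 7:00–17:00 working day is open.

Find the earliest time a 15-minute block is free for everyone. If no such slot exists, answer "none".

15:05

Carlos free within 07:00–17:00: 07:25–08:35, 13:55–14:10, 14:20–17:00.
Emeka free within 07:00–17:00: 07:00–11:10, 12:00–12:45, 14:15–17:00.
Sofia ∩ Alice: 10:10–10:40, 11:50–12:15, 15:05–16:55.
Sofia ∩ Alice ∩ Carlos: 15:05–16:55.
Sofia ∩ Alice ∩ Carlos ∩ Emeka: 15:05–16:55.
Windows ≥ 15 min: 15:05–16:55.
Earliest such window starts at 15:05.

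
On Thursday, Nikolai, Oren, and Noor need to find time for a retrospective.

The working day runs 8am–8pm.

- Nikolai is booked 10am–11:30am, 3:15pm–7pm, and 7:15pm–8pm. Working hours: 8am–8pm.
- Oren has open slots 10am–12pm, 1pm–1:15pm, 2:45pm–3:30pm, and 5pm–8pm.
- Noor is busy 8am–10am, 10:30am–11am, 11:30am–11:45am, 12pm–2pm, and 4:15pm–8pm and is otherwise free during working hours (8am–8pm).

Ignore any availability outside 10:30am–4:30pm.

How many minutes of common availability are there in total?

Nikolai free within 08:00–20:00: 08:00–10:00, 11:30–15:15, 19:00–19:15.
Noor free within 08:00–20:00: 10:00–10:30, 11:00–11:30, 11:45–12:00, 14:00–16:15.
Nikolai ∩ Oren: 11:30–12:00, 13:00–13:15, 14:45–15:15, 19:00–19:15.
Nikolai ∩ Oren ∩ Noor: 11:45–12:00, 14:45–15:15.
Restricted to 10:30–16:30: 11:45–12:00, 14:45–15:15.
Total common minutes: 15 + 30 = 45.

45 minutes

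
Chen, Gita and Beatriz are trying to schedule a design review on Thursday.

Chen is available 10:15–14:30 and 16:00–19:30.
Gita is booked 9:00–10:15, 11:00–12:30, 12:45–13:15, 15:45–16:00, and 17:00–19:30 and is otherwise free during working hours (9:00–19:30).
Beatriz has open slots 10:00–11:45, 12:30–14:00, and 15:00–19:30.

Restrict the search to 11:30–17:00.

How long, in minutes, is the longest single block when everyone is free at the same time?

Gita free within 09:00–19:30: 10:15–11:00, 12:30–12:45, 13:15–15:45, 16:00–17:00.
Chen ∩ Gita: 10:15–11:00, 12:30–12:45, 13:15–14:30, 16:00–17:00.
Chen ∩ Gita ∩ Beatriz: 10:15–11:00, 12:30–12:45, 13:15–14:00, 16:00–17:00.
Restricted to 11:30–17:00: 12:30–12:45, 13:15–14:00, 16:00–17:00.
Common window lengths: 15, 45, 60 min; longest is 60.

60 minutes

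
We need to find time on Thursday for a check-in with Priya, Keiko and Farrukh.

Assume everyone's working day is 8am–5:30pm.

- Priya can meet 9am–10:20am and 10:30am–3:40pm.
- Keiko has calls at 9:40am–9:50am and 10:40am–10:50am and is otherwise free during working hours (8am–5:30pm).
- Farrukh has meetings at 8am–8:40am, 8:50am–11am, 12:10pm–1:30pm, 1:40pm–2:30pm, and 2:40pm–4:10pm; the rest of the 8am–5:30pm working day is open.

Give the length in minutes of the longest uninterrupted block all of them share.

Keiko free within 08:00–17:30: 08:00–09:40, 09:50–10:40, 10:50–17:30.
Farrukh free within 08:00–17:30: 08:40–08:50, 11:00–12:10, 13:30–13:40, 14:30–14:40, 16:10–17:30.
Priya ∩ Keiko: 09:00–09:40, 09:50–10:20, 10:30–10:40, 10:50–15:40.
Priya ∩ Keiko ∩ Farrukh: 11:00–12:10, 13:30–13:40, 14:30–14:40.
Common window lengths: 70, 10, 10 min; longest is 70.

70 minutes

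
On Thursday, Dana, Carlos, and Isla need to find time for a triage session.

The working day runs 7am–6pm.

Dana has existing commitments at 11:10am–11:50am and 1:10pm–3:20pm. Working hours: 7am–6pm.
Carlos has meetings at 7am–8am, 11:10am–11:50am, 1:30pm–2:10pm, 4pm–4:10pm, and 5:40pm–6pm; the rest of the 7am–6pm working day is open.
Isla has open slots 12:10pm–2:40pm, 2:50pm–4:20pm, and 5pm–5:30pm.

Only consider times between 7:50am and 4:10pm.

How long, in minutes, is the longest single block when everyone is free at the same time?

60 minutes

Dana free within 07:00–18:00: 07:00–11:10, 11:50–13:10, 15:20–18:00.
Carlos free within 07:00–18:00: 08:00–11:10, 11:50–13:30, 14:10–16:00, 16:10–17:40.
Dana ∩ Carlos: 08:00–11:10, 11:50–13:10, 15:20–16:00, 16:10–17:40.
Dana ∩ Carlos ∩ Isla: 12:10–13:10, 15:20–16:00, 16:10–16:20, 17:00–17:30.
Restricted to 07:50–16:10: 12:10–13:10, 15:20–16:00.
Common window lengths: 60, 40 min; longest is 60.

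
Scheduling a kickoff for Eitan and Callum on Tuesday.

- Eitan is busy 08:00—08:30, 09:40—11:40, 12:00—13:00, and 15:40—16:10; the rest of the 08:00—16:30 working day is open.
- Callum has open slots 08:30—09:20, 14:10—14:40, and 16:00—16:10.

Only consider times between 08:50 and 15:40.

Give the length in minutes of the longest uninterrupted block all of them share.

30 minutes

Eitan free within 08:00–16:30: 08:30–09:40, 11:40–12:00, 13:00–15:40, 16:10–16:30.
Eitan ∩ Callum: 08:30–09:20, 14:10–14:40.
Restricted to 08:50–15:40: 08:50–09:20, 14:10–14:40.
Common window lengths: 30, 30 min; longest is 30.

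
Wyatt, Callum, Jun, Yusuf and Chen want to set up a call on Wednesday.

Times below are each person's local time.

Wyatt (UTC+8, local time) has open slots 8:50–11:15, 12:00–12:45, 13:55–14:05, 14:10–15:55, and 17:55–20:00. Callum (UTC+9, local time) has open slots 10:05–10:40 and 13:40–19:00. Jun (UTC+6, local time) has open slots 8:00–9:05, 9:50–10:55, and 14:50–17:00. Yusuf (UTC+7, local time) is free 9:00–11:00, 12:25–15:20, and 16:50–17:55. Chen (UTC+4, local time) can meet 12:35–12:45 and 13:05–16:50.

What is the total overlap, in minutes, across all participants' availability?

Wyatt → UTC: 00:50–03:15, 04:00–04:45, 05:55–06:05, 06:10–07:55, 09:55–12:00.
Callum → UTC: 01:05–01:40, 04:40–10:00.
Jun → UTC: 02:00–03:05, 03:50–04:55, 08:50–11:00.
Yusuf → UTC: 02:00–04:00, 05:25–08:20, 09:50–10:55.
Chen → UTC: 08:35–08:45, 09:05–12:50.
Wyatt ∩ Callum: 01:05–01:40, 04:40–04:45, 05:55–06:05, 06:10–07:55, 09:55–10:00.
Wyatt ∩ Callum ∩ Jun: 04:40–04:45, 09:55–10:00.
Wyatt ∩ Callum ∩ Jun ∩ Yusuf: 09:55–10:00.
Wyatt ∩ Callum ∩ Jun ∩ Yusuf ∩ Chen: 09:55–10:00.
Total common minutes: 5.

5 minutes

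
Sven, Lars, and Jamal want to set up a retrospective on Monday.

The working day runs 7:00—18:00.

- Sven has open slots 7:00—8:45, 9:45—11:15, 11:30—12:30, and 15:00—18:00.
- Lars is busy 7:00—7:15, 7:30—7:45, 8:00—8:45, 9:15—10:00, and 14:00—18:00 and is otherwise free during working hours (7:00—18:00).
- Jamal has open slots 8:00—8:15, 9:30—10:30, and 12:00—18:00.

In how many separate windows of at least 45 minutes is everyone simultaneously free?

0

Lars free within 07:00–18:00: 07:15–07:30, 07:45–08:00, 08:45–09:15, 10:00–14:00.
Sven ∩ Lars: 07:15–07:30, 07:45–08:00, 10:00–11:15, 11:30–12:30.
Sven ∩ Lars ∩ Jamal: 10:00–10:30, 12:00–12:30.
Windows ≥ 45 min: (none).
That's 0 windows.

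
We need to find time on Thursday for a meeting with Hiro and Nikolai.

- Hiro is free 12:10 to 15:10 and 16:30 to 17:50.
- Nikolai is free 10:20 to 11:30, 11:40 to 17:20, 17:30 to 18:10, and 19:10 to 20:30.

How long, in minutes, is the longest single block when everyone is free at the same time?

180 minutes

Hiro ∩ Nikolai: 12:10–15:10, 16:30–17:20, 17:30–17:50.
Common window lengths: 180, 50, 20 min; longest is 180.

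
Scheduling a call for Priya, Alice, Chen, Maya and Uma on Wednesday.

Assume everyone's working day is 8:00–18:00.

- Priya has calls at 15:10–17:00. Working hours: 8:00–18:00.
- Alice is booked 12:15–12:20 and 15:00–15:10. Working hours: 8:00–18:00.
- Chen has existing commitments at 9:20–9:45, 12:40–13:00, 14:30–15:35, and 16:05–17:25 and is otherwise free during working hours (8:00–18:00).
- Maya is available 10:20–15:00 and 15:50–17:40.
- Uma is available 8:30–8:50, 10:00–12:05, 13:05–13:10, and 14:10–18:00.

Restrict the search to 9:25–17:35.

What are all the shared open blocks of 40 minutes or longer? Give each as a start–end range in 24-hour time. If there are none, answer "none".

Priya free within 08:00–18:00: 08:00–15:10, 17:00–18:00.
Alice free within 08:00–18:00: 08:00–12:15, 12:20–15:00, 15:10–18:00.
Chen free within 08:00–18:00: 08:00–09:20, 09:45–12:40, 13:00–14:30, 15:35–16:05, 17:25–18:00.
Priya ∩ Alice: 08:00–12:15, 12:20–15:00, 17:00–18:00.
Priya ∩ Alice ∩ Chen: 08:00–09:20, 09:45–12:15, 12:20–12:40, 13:00–14:30, 17:25–18:00.
Priya ∩ Alice ∩ Chen ∩ Maya: 10:20–12:15, 12:20–12:40, 13:00–14:30, 17:25–17:40.
Priya ∩ Alice ∩ Chen ∩ Maya ∩ Uma: 10:20–12:05, 13:05–13:10, 14:10–14:30, 17:25–17:40.
Restricted to 09:25–17:35: 10:20–12:05, 13:05–13:10, 14:10–14:30, 17:25–17:35.
Windows ≥ 40 min: 10:20–12:05.

10:20–12:05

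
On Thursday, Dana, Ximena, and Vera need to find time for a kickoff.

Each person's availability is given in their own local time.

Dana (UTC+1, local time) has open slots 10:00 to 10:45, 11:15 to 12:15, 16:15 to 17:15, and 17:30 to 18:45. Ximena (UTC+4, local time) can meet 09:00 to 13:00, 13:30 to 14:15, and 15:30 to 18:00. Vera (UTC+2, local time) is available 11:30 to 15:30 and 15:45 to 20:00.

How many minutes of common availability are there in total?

15 minutes

Dana → UTC: 09:00–09:45, 10:15–11:15, 15:15–16:15, 16:30–17:45.
Ximena → UTC: 05:00–09:00, 09:30–10:15, 11:30–14:00.
Vera → UTC: 09:30–13:30, 13:45–18:00.
Dana ∩ Ximena: 09:30–09:45.
Dana ∩ Ximena ∩ Vera: 09:30–09:45.
Total common minutes: 15.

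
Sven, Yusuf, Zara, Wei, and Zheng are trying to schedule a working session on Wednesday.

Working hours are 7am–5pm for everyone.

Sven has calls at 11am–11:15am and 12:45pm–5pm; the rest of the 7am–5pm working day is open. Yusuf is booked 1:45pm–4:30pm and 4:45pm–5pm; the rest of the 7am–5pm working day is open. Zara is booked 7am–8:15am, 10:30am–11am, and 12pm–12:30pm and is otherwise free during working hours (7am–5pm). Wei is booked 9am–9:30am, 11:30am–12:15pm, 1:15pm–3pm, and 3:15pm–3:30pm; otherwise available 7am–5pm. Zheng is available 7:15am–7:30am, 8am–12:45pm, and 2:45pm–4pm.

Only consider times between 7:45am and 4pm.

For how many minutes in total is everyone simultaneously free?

Sven free within 07:00–17:00: 07:00–11:00, 11:15–12:45.
Yusuf free within 07:00–17:00: 07:00–13:45, 16:30–16:45.
Zara free within 07:00–17:00: 08:15–10:30, 11:00–12:00, 12:30–17:00.
Wei free within 07:00–17:00: 07:00–09:00, 09:30–11:30, 12:15–13:15, 15:00–15:15, 15:30–17:00.
Sven ∩ Yusuf: 07:00–11:00, 11:15–12:45.
Sven ∩ Yusuf ∩ Zara: 08:15–10:30, 11:15–12:00, 12:30–12:45.
Sven ∩ Yusuf ∩ Zara ∩ Wei: 08:15–09:00, 09:30–10:30, 11:15–11:30, 12:30–12:45.
Sven ∩ Yusuf ∩ Zara ∩ Wei ∩ Zheng: 08:15–09:00, 09:30–10:30, 11:15–11:30, 12:30–12:45.
Restricted to 07:45–16:00: 08:15–09:00, 09:30–10:30, 11:15–11:30, 12:30–12:45.
Total common minutes: 45 + 60 + 15 + 15 = 135.

135 minutes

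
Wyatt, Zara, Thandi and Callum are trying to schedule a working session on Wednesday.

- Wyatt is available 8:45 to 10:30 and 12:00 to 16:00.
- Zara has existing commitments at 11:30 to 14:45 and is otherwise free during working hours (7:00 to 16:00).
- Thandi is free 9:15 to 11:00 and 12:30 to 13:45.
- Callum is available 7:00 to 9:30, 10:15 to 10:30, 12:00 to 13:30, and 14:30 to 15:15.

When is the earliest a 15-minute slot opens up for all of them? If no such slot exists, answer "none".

Zara free within 07:00–16:00: 07:00–11:30, 14:45–16:00.
Wyatt ∩ Zara: 08:45–10:30, 14:45–16:00.
Wyatt ∩ Zara ∩ Thandi: 09:15–10:30.
Wyatt ∩ Zara ∩ Thandi ∩ Callum: 09:15–09:30, 10:15–10:30.
Windows ≥ 15 min: 09:15–09:30, 10:15–10:30.
Earliest such window starts at 09:15.

09:15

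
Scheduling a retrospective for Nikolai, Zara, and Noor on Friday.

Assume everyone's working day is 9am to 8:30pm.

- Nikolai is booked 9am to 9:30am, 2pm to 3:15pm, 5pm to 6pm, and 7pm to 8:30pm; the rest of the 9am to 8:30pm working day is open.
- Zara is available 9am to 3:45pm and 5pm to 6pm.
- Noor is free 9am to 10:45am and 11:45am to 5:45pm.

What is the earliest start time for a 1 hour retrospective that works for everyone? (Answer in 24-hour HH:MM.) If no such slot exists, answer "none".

Nikolai free within 09:00–20:30: 09:30–14:00, 15:15–17:00, 18:00–19:00.
Nikolai ∩ Zara: 09:30–14:00, 15:15–15:45.
Nikolai ∩ Zara ∩ Noor: 09:30–10:45, 11:45–14:00, 15:15–15:45.
Windows ≥ 60 min: 09:30–10:45, 11:45–14:00.
Earliest such window starts at 09:30.

09:30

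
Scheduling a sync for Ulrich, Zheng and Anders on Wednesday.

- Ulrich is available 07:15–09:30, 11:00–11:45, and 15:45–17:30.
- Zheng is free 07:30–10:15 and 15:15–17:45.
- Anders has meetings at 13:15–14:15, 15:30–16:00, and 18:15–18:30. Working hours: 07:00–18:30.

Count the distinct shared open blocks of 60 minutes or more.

Anders free within 07:00–18:30: 07:00–13:15, 14:15–15:30, 16:00–18:15.
Ulrich ∩ Zheng: 07:30–09:30, 15:45–17:30.
Ulrich ∩ Zheng ∩ Anders: 07:30–09:30, 16:00–17:30.
Windows ≥ 60 min: 07:30–09:30, 16:00–17:30.
That's 2 windows.

2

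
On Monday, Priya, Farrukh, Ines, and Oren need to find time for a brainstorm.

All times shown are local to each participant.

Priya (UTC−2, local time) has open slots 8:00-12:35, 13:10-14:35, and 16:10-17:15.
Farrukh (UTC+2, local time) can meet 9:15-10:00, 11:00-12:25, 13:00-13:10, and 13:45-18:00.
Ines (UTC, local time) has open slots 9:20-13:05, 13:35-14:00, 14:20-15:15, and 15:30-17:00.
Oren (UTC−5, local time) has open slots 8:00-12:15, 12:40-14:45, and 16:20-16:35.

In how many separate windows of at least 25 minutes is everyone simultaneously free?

Priya → UTC: 10:00–14:35, 15:10–16:35, 18:10–19:15.
Farrukh → UTC: 07:15–08:00, 09:00–10:25, 11:00–11:10, 11:45–16:00.
Ines → UTC: 09:20–13:05, 13:35–14:00, 14:20–15:15, 15:30–17:00.
Oren → UTC: 13:00–17:15, 17:40–19:45, 21:20–21:35.
Priya ∩ Farrukh: 10:00–10:25, 11:00–11:10, 11:45–14:35, 15:10–16:00.
Priya ∩ Farrukh ∩ Ines: 10:00–10:25, 11:00–11:10, 11:45–13:05, 13:35–14:00, 14:20–14:35, 15:10–15:15, 15:30–16:00.
Priya ∩ Farrukh ∩ Ines ∩ Oren: 13:00–13:05, 13:35–14:00, 14:20–14:35, 15:10–15:15, 15:30–16:00.
Windows ≥ 25 min: 13:35–14:00, 15:30–16:00.
That's 2 windows.

2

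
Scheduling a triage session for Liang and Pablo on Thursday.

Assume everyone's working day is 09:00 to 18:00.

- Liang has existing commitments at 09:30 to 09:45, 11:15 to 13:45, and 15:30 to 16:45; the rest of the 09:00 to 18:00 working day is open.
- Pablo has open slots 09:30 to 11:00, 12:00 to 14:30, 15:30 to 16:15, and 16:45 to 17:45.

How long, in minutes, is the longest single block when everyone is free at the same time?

75 minutes

Liang free within 09:00–18:00: 09:00–09:30, 09:45–11:15, 13:45–15:30, 16:45–18:00.
Liang ∩ Pablo: 09:45–11:00, 13:45–14:30, 16:45–17:45.
Common window lengths: 75, 45, 60 min; longest is 75.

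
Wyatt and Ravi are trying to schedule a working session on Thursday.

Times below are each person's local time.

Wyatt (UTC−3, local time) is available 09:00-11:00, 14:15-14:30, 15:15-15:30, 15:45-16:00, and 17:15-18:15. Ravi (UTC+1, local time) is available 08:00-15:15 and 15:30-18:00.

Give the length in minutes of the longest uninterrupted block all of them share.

Wyatt → UTC: 12:00–14:00, 17:15–17:30, 18:15–18:30, 18:45–19:00, 20:15–21:15.
Ravi → UTC: 07:00–14:15, 14:30–17:00.
Wyatt ∩ Ravi: 12:00–14:00.
Single common window of 120 minutes.

120 minutes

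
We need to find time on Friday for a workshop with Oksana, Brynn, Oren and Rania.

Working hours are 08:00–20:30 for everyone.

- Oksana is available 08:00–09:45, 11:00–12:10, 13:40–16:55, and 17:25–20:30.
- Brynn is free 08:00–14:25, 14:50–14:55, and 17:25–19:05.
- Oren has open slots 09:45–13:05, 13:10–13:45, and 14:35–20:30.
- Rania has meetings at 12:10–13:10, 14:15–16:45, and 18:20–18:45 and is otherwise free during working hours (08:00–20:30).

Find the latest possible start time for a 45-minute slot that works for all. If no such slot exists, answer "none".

Rania free within 08:00–20:30: 08:00–12:10, 13:10–14:15, 16:45–18:20, 18:45–20:30.
Oksana ∩ Brynn: 08:00–09:45, 11:00–12:10, 13:40–14:25, 14:50–14:55, 17:25–19:05.
Oksana ∩ Brynn ∩ Oren: 11:00–12:10, 13:40–13:45, 14:50–14:55, 17:25–19:05.
Oksana ∩ Brynn ∩ Oren ∩ Rania: 11:00–12:10, 13:40–13:45, 17:25–18:20, 18:45–19:05.
Windows ≥ 45 min: 11:00–12:10, 17:25–18:20.
Latest start in the last window 17:25–18:20 is 18:20 − 45 min = 17:35.

17:35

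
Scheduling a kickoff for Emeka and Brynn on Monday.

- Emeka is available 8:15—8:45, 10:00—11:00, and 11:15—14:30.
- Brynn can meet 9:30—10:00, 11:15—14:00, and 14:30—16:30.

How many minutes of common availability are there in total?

165 minutes

Emeka ∩ Brynn: 11:15–14:00.
Total common minutes: 165.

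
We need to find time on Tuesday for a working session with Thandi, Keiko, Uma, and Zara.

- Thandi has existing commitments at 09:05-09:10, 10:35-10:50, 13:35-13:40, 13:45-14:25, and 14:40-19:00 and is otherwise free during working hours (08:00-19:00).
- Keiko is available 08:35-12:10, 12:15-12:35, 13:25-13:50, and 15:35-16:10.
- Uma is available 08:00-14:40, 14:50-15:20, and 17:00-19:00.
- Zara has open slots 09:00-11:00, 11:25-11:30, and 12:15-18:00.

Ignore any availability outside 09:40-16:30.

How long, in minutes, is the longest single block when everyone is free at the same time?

55 minutes

Thandi free within 08:00–19:00: 08:00–09:05, 09:10–10:35, 10:50–13:35, 13:40–13:45, 14:25–14:40.
Thandi ∩ Keiko: 08:35–09:05, 09:10–10:35, 10:50–12:10, 12:15–12:35, 13:25–13:35, 13:40–13:45.
Thandi ∩ Keiko ∩ Uma: 08:35–09:05, 09:10–10:35, 10:50–12:10, 12:15–12:35, 13:25–13:35, 13:40–13:45.
Thandi ∩ Keiko ∩ Uma ∩ Zara: 09:00–09:05, 09:10–10:35, 10:50–11:00, 11:25–11:30, 12:15–12:35, 13:25–13:35, 13:40–13:45.
Restricted to 09:40–16:30: 09:40–10:35, 10:50–11:00, 11:25–11:30, 12:15–12:35, 13:25–13:35, 13:40–13:45.
Common window lengths: 55, 10, 5, 20, 10, 5 min; longest is 55.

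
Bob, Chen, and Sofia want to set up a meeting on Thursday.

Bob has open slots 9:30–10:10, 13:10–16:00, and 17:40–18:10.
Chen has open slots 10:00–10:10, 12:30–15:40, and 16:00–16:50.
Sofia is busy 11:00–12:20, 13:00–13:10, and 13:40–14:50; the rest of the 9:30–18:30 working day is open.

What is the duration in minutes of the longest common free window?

Sofia free within 09:30–18:30: 09:30–11:00, 12:20–13:00, 13:10–13:40, 14:50–18:30.
Bob ∩ Chen: 10:00–10:10, 13:10–15:40.
Bob ∩ Chen ∩ Sofia: 10:00–10:10, 13:10–13:40, 14:50–15:40.
Common window lengths: 10, 30, 50 min; longest is 50.

50 minutes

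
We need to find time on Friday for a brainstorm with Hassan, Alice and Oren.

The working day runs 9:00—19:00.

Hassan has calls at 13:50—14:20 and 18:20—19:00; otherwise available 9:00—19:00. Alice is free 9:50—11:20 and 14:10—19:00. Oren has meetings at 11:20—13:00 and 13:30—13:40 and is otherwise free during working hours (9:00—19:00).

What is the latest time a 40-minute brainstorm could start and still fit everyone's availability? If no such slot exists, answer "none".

Hassan free within 09:00–19:00: 09:00–13:50, 14:20–18:20.
Oren free within 09:00–19:00: 09:00–11:20, 13:00–13:30, 13:40–19:00.
Hassan ∩ Alice: 09:50–11:20, 14:20–18:20.
Hassan ∩ Alice ∩ Oren: 09:50–11:20, 14:20–18:20.
Windows ≥ 40 min: 09:50–11:20, 14:20–18:20.
Latest start in the last window 14:20–18:20 is 18:20 − 40 min = 17:40.

17:40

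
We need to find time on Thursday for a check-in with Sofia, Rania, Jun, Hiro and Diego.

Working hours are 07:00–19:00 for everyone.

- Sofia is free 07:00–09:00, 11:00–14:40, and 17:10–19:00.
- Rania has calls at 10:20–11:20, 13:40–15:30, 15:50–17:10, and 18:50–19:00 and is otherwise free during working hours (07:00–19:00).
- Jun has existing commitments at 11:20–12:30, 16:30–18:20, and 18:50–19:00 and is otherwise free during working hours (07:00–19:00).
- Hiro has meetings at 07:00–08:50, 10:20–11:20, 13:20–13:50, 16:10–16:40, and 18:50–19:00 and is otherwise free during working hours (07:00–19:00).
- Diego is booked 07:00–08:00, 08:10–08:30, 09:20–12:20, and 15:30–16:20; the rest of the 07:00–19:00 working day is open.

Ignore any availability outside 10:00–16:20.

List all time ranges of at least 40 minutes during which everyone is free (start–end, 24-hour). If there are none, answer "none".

12:30–13:20

Rania free within 07:00–19:00: 07:00–10:20, 11:20–13:40, 15:30–15:50, 17:10–18:50.
Jun free within 07:00–19:00: 07:00–11:20, 12:30–16:30, 18:20–18:50.
Hiro free within 07:00–19:00: 08:50–10:20, 11:20–13:20, 13:50–16:10, 16:40–18:50.
Diego free within 07:00–19:00: 08:00–08:10, 08:30–09:20, 12:20–15:30, 16:20–19:00.
Sofia ∩ Rania: 07:00–09:00, 11:20–13:40, 17:10–18:50.
Sofia ∩ Rania ∩ Jun: 07:00–09:00, 12:30–13:40, 18:20–18:50.
Sofia ∩ Rania ∩ Jun ∩ Hiro: 08:50–09:00, 12:30–13:20, 18:20–18:50.
Sofia ∩ Rania ∩ Jun ∩ Hiro ∩ Diego: 08:50–09:00, 12:30–13:20, 18:20–18:50.
Restricted to 10:00–16:20: 12:30–13:20.
Windows ≥ 40 min: 12:30–13:20.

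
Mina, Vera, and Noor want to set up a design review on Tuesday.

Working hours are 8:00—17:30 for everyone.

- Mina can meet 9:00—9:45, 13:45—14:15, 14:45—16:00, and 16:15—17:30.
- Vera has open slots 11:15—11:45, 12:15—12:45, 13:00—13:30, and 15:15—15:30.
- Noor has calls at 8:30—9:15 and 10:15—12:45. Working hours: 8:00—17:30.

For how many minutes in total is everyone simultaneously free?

Noor free within 08:00–17:30: 08:00–08:30, 09:15–10:15, 12:45–17:30.
Mina ∩ Vera: 15:15–15:30.
Mina ∩ Vera ∩ Noor: 15:15–15:30.
Total common minutes: 15.

15 minutes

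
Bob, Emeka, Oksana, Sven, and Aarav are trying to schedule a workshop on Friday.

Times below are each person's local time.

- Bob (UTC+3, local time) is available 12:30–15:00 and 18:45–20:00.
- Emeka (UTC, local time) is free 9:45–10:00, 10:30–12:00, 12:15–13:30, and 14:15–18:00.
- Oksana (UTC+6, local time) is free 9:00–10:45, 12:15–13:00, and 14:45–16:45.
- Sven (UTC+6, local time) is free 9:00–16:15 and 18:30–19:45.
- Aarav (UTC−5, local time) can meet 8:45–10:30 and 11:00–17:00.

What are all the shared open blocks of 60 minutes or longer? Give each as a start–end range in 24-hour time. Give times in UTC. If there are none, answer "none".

Bob → UTC: 09:30–12:00, 15:45–17:00.
Emeka → UTC: 09:45–10:00, 10:30–12:00, 12:15–13:30, 14:15–18:00.
Oksana → UTC: 03:00–04:45, 06:15–07:00, 08:45–10:45.
Sven → UTC: 03:00–10:15, 12:30–13:45.
Aarav → UTC: 13:45–15:30, 16:00–22:00.
Bob ∩ Emeka: 09:45–10:00, 10:30–12:00, 15:45–17:00.
Bob ∩ Emeka ∩ Oksana: 09:45–10:00, 10:30–10:45.
Bob ∩ Emeka ∩ Oksana ∩ Sven: 09:45–10:00.
Bob ∩ Emeka ∩ Oksana ∩ Sven ∩ Aarav: (none).
Windows ≥ 60 min: (none).

none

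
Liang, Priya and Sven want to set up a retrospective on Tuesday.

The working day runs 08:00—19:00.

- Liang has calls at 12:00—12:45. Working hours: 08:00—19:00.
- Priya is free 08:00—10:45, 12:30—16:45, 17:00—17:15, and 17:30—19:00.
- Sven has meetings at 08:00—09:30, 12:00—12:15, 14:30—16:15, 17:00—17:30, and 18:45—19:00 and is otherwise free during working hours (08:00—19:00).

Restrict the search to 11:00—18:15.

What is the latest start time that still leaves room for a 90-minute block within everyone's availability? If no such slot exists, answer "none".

Liang free within 08:00–19:00: 08:00–12:00, 12:45–19:00.
Sven free within 08:00–19:00: 09:30–12:00, 12:15–14:30, 16:15–17:00, 17:30–18:45.
Liang ∩ Priya: 08:00–10:45, 12:45–16:45, 17:00–17:15, 17:30–19:00.
Liang ∩ Priya ∩ Sven: 09:30–10:45, 12:45–14:30, 16:15–16:45, 17:30–18:45.
Restricted to 11:00–18:15: 12:45–14:30, 16:15–16:45, 17:30–18:15.
Windows ≥ 90 min: 12:45–14:30.
Latest start in the last window 12:45–14:30 is 14:30 − 90 min = 13:00.

13:00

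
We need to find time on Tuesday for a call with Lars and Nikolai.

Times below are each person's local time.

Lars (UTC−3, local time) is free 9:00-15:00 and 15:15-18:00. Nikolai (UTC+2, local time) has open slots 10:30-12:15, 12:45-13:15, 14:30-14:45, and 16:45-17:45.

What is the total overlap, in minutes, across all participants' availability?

75 minutes

Lars → UTC: 12:00–18:00, 18:15–21:00.
Nikolai → UTC: 08:30–10:15, 10:45–11:15, 12:30–12:45, 14:45–15:45.
Lars ∩ Nikolai: 12:30–12:45, 14:45–15:45.
Total common minutes: 15 + 60 = 75.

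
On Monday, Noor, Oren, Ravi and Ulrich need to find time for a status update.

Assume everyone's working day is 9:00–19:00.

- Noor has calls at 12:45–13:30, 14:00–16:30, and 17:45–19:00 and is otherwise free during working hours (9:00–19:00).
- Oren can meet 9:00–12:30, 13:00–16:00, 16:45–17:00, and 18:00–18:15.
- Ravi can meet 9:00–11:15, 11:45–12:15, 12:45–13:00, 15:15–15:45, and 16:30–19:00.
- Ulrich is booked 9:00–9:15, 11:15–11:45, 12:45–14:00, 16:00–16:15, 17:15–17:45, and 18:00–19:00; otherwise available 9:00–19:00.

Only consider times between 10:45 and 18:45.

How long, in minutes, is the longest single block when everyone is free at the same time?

30 minutes

Noor free within 09:00–19:00: 09:00–12:45, 13:30–14:00, 16:30–17:45.
Ulrich free within 09:00–19:00: 09:15–11:15, 11:45–12:45, 14:00–16:00, 16:15–17:15, 17:45–18:00.
Noor ∩ Oren: 09:00–12:30, 13:30–14:00, 16:45–17:00.
Noor ∩ Oren ∩ Ravi: 09:00–11:15, 11:45–12:15, 16:45–17:00.
Noor ∩ Oren ∩ Ravi ∩ Ulrich: 09:15–11:15, 11:45–12:15, 16:45–17:00.
Restricted to 10:45–18:45: 10:45–11:15, 11:45–12:15, 16:45–17:00.
Common window lengths: 30, 30, 15 min; longest is 30.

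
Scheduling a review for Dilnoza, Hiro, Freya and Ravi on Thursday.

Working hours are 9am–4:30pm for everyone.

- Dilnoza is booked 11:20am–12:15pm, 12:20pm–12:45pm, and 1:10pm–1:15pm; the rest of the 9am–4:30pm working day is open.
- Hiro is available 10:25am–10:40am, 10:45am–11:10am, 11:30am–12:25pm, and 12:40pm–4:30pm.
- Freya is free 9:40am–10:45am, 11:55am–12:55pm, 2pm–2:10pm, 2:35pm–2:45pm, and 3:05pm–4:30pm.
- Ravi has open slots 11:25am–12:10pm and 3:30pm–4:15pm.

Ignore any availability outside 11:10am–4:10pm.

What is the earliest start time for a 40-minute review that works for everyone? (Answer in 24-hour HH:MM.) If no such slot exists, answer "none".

15:30

Dilnoza free within 09:00–16:30: 09:00–11:20, 12:15–12:20, 12:45–13:10, 13:15–16:30.
Dilnoza ∩ Hiro: 10:25–10:40, 10:45–11:10, 12:15–12:20, 12:45–13:10, 13:15–16:30.
Dilnoza ∩ Hiro ∩ Freya: 10:25–10:40, 12:15–12:20, 12:45–12:55, 14:00–14:10, 14:35–14:45, 15:05–16:30.
Dilnoza ∩ Hiro ∩ Freya ∩ Ravi: 15:30–16:15.
Restricted to 11:10–16:10: 15:30–16:10.
Windows ≥ 40 min: 15:30–16:10.
Earliest such window starts at 15:30.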